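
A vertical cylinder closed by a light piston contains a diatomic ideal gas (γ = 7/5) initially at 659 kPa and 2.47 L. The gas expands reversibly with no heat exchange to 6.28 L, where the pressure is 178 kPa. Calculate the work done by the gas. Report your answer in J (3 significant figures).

Adiabatic: W = (P₁V₁ − P₂V₂)/(γ − 1) with γ = 7/5.
P₁V₁ = 1628 J, P₂V₂ = 1118 J.
W = (1628 − 1118) / 0.4 = 1275 J.

W ≈ 1270 J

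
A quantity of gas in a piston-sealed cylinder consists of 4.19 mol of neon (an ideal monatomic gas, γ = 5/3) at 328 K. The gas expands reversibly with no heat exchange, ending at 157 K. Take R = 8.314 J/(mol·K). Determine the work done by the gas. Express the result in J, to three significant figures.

W ≈ 8940 J

Adiabatic ⇒ Q = 0, so W_by = −ΔU = nCᵥ(T₁ − T₂).
Cᵥ = 3R/2 = 12.47 J/(mol·K).
W = (4.19)(12.47)(328 − 157) = 8935 J.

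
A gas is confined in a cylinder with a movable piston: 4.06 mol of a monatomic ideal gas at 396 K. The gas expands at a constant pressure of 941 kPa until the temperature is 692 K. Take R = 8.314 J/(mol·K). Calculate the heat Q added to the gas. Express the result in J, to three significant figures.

Q ≈ 25000 J

Isobaric: W = nRΔT = (4.06)(8.314)(296) = 9991 J.
ΔU = nCᵥΔT with Cᵥ = 3R/2: ΔU = (4.06)(12.47)(296) = 14987 J.
Q = ΔU + W = 14987 + 9991 = 24979 J.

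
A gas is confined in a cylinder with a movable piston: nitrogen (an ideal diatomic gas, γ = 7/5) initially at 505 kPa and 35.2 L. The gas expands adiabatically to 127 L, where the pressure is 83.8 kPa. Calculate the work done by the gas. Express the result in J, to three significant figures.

W ≈ 17800 J

Adiabatic: W = (P₁V₁ − P₂V₂)/(γ − 1) with γ = 7/5.
P₁V₁ = 17776 J, P₂V₂ = 10643 J.
W = (17776 − 10643) / 0.4 = 17834 J.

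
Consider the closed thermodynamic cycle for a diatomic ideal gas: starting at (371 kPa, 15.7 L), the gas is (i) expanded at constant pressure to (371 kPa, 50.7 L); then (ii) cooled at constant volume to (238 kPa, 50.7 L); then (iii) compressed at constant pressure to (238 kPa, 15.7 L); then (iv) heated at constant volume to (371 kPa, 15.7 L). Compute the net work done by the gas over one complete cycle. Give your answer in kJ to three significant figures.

Constant-volume legs do no work.
W(i) = (371)(50.7 − 15.7) = 12985 J; W(iii) = (238)(15.7 − 50.7) = -8330 J.
W_net = 12985 − 8330 = 4655 J (the clockwise enclosed area).

W_net ≈ 4.66 kJ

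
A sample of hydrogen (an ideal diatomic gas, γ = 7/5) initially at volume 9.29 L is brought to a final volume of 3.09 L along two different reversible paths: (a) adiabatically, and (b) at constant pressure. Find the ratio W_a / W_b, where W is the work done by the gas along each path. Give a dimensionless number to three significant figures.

W_a / W_b ≈ 2.07

Path (a) adiabatic: W = P₁V₁(1 − (V₁/V₂)^(γ−1))/(γ−1) → W_a/(P₁V₁) = -1.383.
Path (b) isobaric: W = P₁(V₂ − V₁) → W_b/(P₁V₁) = -0.6674.
W_a / W_b = -1.383 / -0.6674 = 2.072.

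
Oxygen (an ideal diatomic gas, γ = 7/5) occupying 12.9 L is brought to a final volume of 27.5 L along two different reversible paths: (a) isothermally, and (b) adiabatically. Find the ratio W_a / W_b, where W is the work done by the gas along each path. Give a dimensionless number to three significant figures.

W_a / W_b ≈ 1.16

Path (a) isothermal: W = P₁V₁ ln(V₂/V₁) → W_a/(P₁V₁) = 0.757.
Path (b) adiabatic: W = P₁V₁(1 − (V₁/V₂)^(γ−1))/(γ−1) → W_b/(P₁V₁) = 0.6531.
W_a / W_b = 0.757 / 0.6531 = 1.159.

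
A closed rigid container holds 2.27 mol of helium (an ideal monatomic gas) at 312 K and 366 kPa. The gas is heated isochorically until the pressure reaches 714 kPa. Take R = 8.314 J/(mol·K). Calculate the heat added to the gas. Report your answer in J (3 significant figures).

Constant volume ⇒ W = 0, so Q = ΔU = nCᵥΔT with Cᵥ = 3R/2 = 12.47 J/(mol·K).
At constant V, T₂/T₁ = P₂/P₁ ⇒ ΔT = T₁(P₂/P₁ − 1) = 312·(714/366 − 1) = 296.7 K.
ΔU = (2.27)(12.47)(296.7) = 8398 J.

Q ≈ 8400 J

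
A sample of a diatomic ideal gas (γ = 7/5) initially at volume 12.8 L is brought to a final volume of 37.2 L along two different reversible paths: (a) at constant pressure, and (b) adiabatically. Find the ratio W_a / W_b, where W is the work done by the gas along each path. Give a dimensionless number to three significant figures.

W_a / W_b ≈ 2.20

Path (a) isobaric: W = P₁(V₂ − V₁) → W_a/(P₁V₁) = 1.906.
Path (b) adiabatic: W = P₁V₁(1 − (V₁/V₂)^(γ−1))/(γ−1) → W_b/(P₁V₁) = 0.8684.
W_a / W_b = 1.906 / 0.8684 = 2.195.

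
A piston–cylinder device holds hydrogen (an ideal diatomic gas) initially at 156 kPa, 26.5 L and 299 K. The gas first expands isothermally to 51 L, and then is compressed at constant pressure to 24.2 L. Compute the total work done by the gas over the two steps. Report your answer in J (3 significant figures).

W_total ≈ 534 J

Step 1 (isothermal): W = P₁V₁ ln(V₂/V₁) = (4134) ln(51/26.5) = 2706 J.
After step 1: P = 81.06 kPa, V = 51 L, T = 299 K.
Step 2 (isobaric): W = PΔV = (81.06 kPa)(24.2 − 51 L) = -2172 J.
W_total = 2706 − 2172 = 534.1 J.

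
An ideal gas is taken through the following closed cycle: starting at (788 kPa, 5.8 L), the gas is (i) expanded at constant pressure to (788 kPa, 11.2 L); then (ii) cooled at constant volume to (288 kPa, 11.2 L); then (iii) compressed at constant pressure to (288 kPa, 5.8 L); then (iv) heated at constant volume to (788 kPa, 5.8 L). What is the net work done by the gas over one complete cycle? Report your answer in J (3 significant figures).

Constant-volume legs do no work.
W(i) = (788)(11.2 − 5.8) = 4255 J; W(iii) = (288)(5.8 − 11.2) = -1555 J.
W_net = 4255 − 1555 = 2700 J (the clockwise enclosed area).

W_net ≈ 2700 J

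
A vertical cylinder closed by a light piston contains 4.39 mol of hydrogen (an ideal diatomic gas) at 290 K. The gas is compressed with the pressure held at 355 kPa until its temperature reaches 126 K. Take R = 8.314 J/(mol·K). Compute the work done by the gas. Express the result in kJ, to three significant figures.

Isobaric: W = P ΔV = nR ΔT.
W = (4.39)(8.314)(126 − 290) = -5986 J.

W ≈ -5.99 kJ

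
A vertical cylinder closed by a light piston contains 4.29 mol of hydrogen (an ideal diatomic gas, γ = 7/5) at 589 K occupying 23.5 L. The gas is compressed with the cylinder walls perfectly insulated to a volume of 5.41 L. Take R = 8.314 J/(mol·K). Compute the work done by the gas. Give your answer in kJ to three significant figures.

Adiabatic: TV^(γ−1) = const with γ = 7/5.
T₂ = T₁ (V₁/V₂)^(γ−1) = 589 × (23.5/5.41)^0.4 = 589 × 1.799 = 1060 K.
W_by = nCᵥ(T₁ − T₂) = (4.29)(20.79)(589 − 1060) = -41989 J.

W ≈ -42.0 kJ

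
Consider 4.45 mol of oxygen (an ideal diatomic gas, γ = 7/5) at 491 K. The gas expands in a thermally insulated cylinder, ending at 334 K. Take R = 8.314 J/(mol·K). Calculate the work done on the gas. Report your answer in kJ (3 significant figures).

Adiabatic ⇒ Q = 0, so W_by = −ΔU = nCᵥ(T₁ − T₂).
Cᵥ = 5R/2 = 20.79 J/(mol·K).
W = (4.45)(20.79)(491 − 334) = 14521 J.
Work on gas = −W_by = -14521 J.

W ≈ -14.5 kJ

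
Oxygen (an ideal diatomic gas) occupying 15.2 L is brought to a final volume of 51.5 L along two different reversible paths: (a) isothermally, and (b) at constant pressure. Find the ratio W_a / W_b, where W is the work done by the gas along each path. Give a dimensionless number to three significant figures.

Path (a) isothermal: W = P₁V₁ ln(V₂/V₁) → W_a/(P₁V₁) = 1.22.
Path (b) isobaric: W = P₁(V₂ − V₁) → W_b/(P₁V₁) = 2.388.
W_a / W_b = 1.22 / 2.388 = 0.511.

W_a / W_b ≈ 0.511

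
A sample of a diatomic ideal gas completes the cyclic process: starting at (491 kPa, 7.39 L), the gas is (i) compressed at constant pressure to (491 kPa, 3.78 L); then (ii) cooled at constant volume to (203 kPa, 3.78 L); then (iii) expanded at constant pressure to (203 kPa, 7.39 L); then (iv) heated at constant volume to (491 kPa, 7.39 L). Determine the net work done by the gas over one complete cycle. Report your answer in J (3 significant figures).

W_net ≈ -1040 J

Constant-volume legs do no work.
W(i) = (491)(3.78 − 7.39) = -1773 J; W(iii) = (203)(7.39 − 3.78) = 732.8 J.
W_net = -1773 + 732.8 = -1040 J (the counter-clockwise enclosed area).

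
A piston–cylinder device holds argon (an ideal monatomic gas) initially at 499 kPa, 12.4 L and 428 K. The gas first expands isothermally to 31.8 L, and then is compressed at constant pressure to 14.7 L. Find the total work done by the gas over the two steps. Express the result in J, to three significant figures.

W_total ≈ 2500 J

Step 1 (isothermal): W = P₁V₁ ln(V₂/V₁) = (6188) ln(31.8/12.4) = 5827 J.
After step 1: P = 194.6 kPa, V = 31.8 L, T = 428 K.
Step 2 (isobaric): W = PΔV = (194.6 kPa)(14.7 − 31.8 L) = -3327 J.
W_total = 5827 − 3327 = 2500 J.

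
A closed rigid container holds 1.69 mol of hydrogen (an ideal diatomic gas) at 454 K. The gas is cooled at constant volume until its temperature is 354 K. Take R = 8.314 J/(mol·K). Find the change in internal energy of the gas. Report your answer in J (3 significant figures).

ΔU ≈ -3510 J

Constant volume ⇒ W = 0, so Q = ΔU = nCᵥΔT with Cᵥ = 5R/2 = 20.79 J/(mol·K).
ΔU = (1.69)(20.79)(354 − 454) = -3513 J.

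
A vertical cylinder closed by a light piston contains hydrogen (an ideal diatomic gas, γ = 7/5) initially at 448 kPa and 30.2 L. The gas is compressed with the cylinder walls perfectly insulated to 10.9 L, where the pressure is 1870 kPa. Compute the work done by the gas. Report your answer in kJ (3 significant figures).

W ≈ -17.1 kJ

Adiabatic: W = (P₁V₁ − P₂V₂)/(γ − 1) with γ = 7/5.
P₁V₁ = 13530 J, P₂V₂ = 20383 J.
W = (13530 − 20383) / 0.4 = -17134 J.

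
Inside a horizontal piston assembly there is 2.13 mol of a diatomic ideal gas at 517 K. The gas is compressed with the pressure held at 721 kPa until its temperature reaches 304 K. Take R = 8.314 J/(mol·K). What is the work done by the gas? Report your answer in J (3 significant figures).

W ≈ -3770 J

Isobaric: W = P ΔV = nR ΔT.
W = (2.13)(8.314)(304 − 517) = -3772 J.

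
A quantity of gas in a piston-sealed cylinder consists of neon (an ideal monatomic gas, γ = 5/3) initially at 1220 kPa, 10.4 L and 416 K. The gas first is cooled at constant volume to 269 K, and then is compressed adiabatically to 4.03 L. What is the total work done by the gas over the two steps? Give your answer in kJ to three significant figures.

Step 1 (isochoric): W = 0 (constant volume).
After step 1: P = 788.9 kPa (V unchanged).
Step 2 (adiabatic): W = (P₁V₁ − P₂V₂)/(γ−1) = (8204 − 15436)/0.667 = -10847 J.
W_total = 0 − 10847 = -10847 J.

W_total ≈ -10.8 kJ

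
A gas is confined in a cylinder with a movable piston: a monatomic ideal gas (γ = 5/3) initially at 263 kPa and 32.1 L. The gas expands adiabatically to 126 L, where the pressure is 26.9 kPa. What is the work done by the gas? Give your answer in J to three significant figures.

W ≈ 7580 J

Adiabatic: W = (P₁V₁ − P₂V₂)/(γ − 1) with γ = 5/3.
P₁V₁ = 8442 J, P₂V₂ = 3389 J.
W = (8442 − 3389) / 0.6667 = 7579 J.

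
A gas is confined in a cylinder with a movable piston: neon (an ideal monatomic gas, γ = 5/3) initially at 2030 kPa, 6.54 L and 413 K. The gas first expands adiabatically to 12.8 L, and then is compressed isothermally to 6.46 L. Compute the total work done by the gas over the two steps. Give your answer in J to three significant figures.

Step 1 (adiabatic): W = (P₁V₁ − P₂V₂)/(γ−1) = (13276 − 8485)/0.667 = 7187 J.
After step 1: P = 662.9 kPa, V = 12.8 L, T = 264 K.
Step 2 (isothermal): W = P₁V₁ ln(V₂/V₁) = (8485) ln(6.46/12.8) = -5802 J.
W_total = 7187 − 5802 = 1385 J.

W_total ≈ 1380 J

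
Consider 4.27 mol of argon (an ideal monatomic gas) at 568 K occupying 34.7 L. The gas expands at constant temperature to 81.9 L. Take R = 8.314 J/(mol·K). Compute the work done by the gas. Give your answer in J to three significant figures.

W ≈ 17300 J

Isothermal: W = nRT ln(V₂/V₁).
W = (4.27)(8.314)(568) × ln(81.9/34.7)
  = 20164 × 0.8588
W_by_gas = 17316 J.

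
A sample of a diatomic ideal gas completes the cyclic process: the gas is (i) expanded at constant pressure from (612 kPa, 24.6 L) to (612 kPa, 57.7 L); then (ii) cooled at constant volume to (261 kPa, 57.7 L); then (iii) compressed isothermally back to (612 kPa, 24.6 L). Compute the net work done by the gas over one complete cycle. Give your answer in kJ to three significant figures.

Leg (i): W = PΔV = (612)(57.7 − 24.6) = 20257 J.
Leg (ii): W = 0.
Leg (iii): W = PᵢVᵢ ln(V_f/Vᵢ) = (15060) ln(24.6/57.7) = -12839 J.
W_net = 20257 − 12839 = 7419 J.

W_net ≈ 7.42 kJ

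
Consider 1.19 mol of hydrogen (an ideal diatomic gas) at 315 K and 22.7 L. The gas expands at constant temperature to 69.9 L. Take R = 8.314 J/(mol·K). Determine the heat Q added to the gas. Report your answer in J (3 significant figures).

Isothermal ⇒ ΔU = 0, so Q = W = nRT ln(V₂/V₁).
Q = (1.19)(8.314)(315) ln(69.9/22.7) = 3117 × 1.125 = 3505 J.

Q ≈ 3510 J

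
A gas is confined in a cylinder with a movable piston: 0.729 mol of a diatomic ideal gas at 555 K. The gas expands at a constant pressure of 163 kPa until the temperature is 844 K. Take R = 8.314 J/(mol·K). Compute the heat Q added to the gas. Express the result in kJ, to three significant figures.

Q ≈ 6.13 kJ

Isobaric: W = nRΔT = (0.729)(8.314)(289) = 1752 J.
ΔU = nCᵥΔT with Cᵥ = 5R/2: ΔU = (0.729)(20.79)(289) = 4379 J.
Q = ΔU + W = 4379 + 1752 = 6131 J.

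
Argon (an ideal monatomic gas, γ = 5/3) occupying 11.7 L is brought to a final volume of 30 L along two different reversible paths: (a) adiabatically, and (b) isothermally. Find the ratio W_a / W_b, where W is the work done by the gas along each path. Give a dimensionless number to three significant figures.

W_a / W_b ≈ 0.743

Path (a) adiabatic: W = P₁V₁(1 − (V₁/V₂)^(γ−1))/(γ−1) → W_a/(P₁V₁) = 0.6993.
Path (b) isothermal: W = P₁V₁ ln(V₂/V₁) → W_b/(P₁V₁) = 0.9416.
W_a / W_b = 0.6993 / 0.9416 = 0.7427.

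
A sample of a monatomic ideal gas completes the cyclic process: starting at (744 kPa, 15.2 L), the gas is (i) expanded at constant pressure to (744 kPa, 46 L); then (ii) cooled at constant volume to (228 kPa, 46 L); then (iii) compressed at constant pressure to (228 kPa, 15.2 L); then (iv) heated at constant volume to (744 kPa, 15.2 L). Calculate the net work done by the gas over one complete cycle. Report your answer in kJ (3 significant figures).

W_net ≈ 15.9 kJ

Constant-volume legs do no work.
W(i) = (744)(46 − 15.2) = 22915 J; W(iii) = (228)(15.2 − 46) = -7022 J.
W_net = 22915 − 7022 = 15893 J (the clockwise enclosed area).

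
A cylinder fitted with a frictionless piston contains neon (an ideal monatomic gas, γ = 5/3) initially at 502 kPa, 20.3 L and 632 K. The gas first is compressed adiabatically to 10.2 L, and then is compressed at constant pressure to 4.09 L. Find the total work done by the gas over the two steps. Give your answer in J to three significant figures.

Step 1 (adiabatic): W = (P₁V₁ − P₂V₂)/(γ−1) = (10191 − 16124)/0.667 = -8900 J.
After step 1: P = 1581 kPa, V = 10.2 L, T = 1000 K.
Step 2 (isobaric): W = PΔV = (1581 kPa)(4.09 − 10.2 L) = -9658 J.
W_total = -8900 − 9658 = -18558 J.

W_total ≈ -18600 J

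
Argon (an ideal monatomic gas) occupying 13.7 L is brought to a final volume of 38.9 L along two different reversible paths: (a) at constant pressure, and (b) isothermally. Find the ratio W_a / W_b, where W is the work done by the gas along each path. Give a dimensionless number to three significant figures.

Path (a) isobaric: W = P₁(V₂ − V₁) → W_a/(P₁V₁) = 1.839.
Path (b) isothermal: W = P₁V₁ ln(V₂/V₁) → W_b/(P₁V₁) = 1.044.
W_a / W_b = 1.839 / 1.044 = 1.763.

W_a / W_b ≈ 1.76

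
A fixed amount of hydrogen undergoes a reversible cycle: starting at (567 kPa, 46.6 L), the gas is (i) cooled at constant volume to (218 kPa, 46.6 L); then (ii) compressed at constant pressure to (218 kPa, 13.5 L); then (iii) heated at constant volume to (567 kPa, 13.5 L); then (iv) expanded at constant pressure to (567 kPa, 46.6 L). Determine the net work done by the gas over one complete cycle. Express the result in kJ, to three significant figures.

Constant-volume legs do no work.
W(ii) = (218)(13.5 − 46.6) = -7216 J; W(iv) = (567)(46.6 − 13.5) = 18768 J.
W_net = -7216 + 18768 = 11552 J (the clockwise enclosed area).

W_net ≈ 11.6 kJ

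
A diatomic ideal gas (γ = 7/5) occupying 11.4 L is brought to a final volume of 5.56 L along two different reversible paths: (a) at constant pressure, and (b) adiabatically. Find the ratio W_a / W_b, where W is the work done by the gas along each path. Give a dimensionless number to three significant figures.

Path (a) isobaric: W = P₁(V₂ − V₁) → W_a/(P₁V₁) = -0.5123.
Path (b) adiabatic: W = P₁V₁(1 − (V₁/V₂)^(γ−1))/(γ−1) → W_b/(P₁V₁) = -0.8317.
W_a / W_b = -0.5123 / -0.8317 = 0.6159.

W_a / W_b ≈ 0.616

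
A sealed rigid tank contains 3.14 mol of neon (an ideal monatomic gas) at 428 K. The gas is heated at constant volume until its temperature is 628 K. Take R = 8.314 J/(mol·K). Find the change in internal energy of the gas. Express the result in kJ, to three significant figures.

Constant volume ⇒ W = 0, so Q = ΔU = nCᵥΔT with Cᵥ = 3R/2 = 12.47 J/(mol·K).
ΔU = (3.14)(12.47)(628 − 428) = 7832 J.

ΔU ≈ 7.83 kJ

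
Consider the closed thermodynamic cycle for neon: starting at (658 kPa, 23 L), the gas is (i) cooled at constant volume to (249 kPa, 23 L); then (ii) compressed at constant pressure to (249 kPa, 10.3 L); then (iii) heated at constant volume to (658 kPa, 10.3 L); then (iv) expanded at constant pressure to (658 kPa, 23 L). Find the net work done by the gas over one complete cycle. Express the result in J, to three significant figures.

Constant-volume legs do no work.
W(ii) = (249)(10.3 − 23) = -3162 J; W(iv) = (658)(23 − 10.3) = 8357 J.
W_net = -3162 + 8357 = 5194 J (the clockwise enclosed area).

W_net ≈ 5190 J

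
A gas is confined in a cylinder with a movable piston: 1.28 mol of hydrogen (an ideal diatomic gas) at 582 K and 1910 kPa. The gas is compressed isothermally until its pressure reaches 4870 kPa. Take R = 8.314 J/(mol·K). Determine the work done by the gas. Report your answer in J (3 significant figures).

Isothermal process: W = nRT ln(V₂/V₁) = nRT ln(P₁/P₂).
W = (1.28)(8.314)(582) × ln(1910/4870)
  = 6194 × ln(0.3922) = 6194 × -0.936
W_by_gas = -5797 J.

W ≈ -5800 J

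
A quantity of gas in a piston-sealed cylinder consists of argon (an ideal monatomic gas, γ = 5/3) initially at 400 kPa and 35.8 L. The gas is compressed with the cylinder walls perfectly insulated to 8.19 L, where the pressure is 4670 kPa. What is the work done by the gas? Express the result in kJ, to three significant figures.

W ≈ -35.9 kJ

Adiabatic: W = (P₁V₁ − P₂V₂)/(γ − 1) with γ = 5/3.
P₁V₁ = 14320 J, P₂V₂ = 38247 J.
W = (14320 − 38247) / 0.6667 = -35891 J.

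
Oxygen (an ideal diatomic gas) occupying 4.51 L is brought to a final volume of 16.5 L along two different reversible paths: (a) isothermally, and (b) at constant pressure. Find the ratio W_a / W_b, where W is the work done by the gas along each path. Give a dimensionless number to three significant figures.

Path (a) isothermal: W = P₁V₁ ln(V₂/V₁) → W_a/(P₁V₁) = 1.297.
Path (b) isobaric: W = P₁(V₂ − V₁) → W_b/(P₁V₁) = 2.659.
W_a / W_b = 1.297 / 2.659 = 0.4879.

W_a / W_b ≈ 0.488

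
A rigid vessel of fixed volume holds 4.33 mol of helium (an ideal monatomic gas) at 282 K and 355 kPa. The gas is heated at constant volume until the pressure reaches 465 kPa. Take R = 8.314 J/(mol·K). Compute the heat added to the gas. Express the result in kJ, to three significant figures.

Constant volume ⇒ W = 0, so Q = ΔU = nCᵥΔT with Cᵥ = 3R/2 = 12.47 J/(mol·K).
At constant V, T₂/T₁ = P₂/P₁ ⇒ ΔT = T₁(P₂/P₁ − 1) = 282·(465/355 − 1) = 87.38 K.
ΔU = (4.33)(12.47)(87.38) = 4718 J.

Q ≈ 4.72 kJ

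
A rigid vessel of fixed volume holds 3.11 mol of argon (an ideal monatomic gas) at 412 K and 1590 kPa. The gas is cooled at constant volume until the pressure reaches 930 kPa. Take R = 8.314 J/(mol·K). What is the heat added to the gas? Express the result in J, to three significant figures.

Constant volume ⇒ W = 0, so Q = ΔU = nCᵥΔT with Cᵥ = 3R/2 = 12.47 J/(mol·K).
At constant V, T₂/T₁ = P₂/P₁ ⇒ ΔT = T₁(P₂/P₁ − 1) = 412·(930/1590 − 1) = -171 K.
ΔU = (3.11)(12.47)(-171) = -6633 J.

Q ≈ -6630 J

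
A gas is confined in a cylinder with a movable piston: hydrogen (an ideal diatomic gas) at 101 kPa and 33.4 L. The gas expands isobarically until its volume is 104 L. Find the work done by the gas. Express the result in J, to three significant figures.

W ≈ 7130 J

Isobaric: W = P ΔV.
W = (101 kPa)(104 − 33.4 L) = (101)(70.6) = 7131 J.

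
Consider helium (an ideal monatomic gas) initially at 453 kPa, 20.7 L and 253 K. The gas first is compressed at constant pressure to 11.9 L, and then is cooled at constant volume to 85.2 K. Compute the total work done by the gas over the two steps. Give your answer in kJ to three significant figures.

Step 1 (isobaric): W = PΔV = (453 kPa)(11.9 − 20.7 L) = -3986 J.
Step 2 (isochoric): W = 0 (constant volume).
W_total = -3986 + 0 = -3986 J.

W_total ≈ -3.99 kJ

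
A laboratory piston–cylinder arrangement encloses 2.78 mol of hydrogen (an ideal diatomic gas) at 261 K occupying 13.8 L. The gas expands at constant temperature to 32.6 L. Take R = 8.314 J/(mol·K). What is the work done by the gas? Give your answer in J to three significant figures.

W ≈ 5190 J

Isothermal: W = nRT ln(V₂/V₁).
W = (2.78)(8.314)(261) × ln(32.6/13.8)
  = 6032 × 0.8596
W_by_gas = 5186 J.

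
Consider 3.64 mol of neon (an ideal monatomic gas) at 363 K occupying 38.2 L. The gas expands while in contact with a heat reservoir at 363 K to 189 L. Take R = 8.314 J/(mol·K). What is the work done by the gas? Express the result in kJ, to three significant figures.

W ≈ 17.6 kJ

Isothermal: W = nRT ln(V₂/V₁).
W = (3.64)(8.314)(363) × ln(189/38.2)
  = 10985 × 1.599
W_by_gas = 17565 J.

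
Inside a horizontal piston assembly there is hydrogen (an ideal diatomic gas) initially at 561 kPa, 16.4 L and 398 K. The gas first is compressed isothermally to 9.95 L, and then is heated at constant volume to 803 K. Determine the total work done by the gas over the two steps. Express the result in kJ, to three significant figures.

Step 1 (isothermal): W = P₁V₁ ln(V₂/V₁) = (9200) ln(9.95/16.4) = -4598 J.
Step 2 (isochoric): W = 0 (constant volume).
W_total = -4598 + 0 = -4598 J.

W_total ≈ -4.60 kJ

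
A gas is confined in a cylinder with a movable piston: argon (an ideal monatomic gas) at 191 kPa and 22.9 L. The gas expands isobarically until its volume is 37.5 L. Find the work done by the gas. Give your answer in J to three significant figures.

Isobaric: W = P ΔV.
W = (191 kPa)(37.5 − 22.9 L) = (191)(14.6) = 2789 J.

W ≈ 2790 J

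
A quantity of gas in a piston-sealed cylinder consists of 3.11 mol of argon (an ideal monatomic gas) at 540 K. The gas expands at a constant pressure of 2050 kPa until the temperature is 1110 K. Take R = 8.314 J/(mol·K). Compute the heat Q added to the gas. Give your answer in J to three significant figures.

Isobaric: W = nRΔT = (3.11)(8.314)(570) = 14738 J.
ΔU = nCᵥΔT with Cᵥ = 3R/2: ΔU = (3.11)(12.47)(570) = 22107 J.
Q = ΔU + W = 22107 + 14738 = 36846 J.

Q ≈ 36800 J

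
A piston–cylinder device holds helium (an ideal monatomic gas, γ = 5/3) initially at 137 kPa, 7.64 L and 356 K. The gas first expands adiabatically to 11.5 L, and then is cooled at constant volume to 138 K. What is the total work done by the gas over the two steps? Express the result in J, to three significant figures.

Step 1 (adiabatic): W = (P₁V₁ − P₂V₂)/(γ−1) = (1047 − 796.9)/0.667 = 374.7 J.
Step 2 (isochoric): W = 0 (constant volume).
W_total = 374.7 + 0 = 374.7 J.

W_total ≈ 375 J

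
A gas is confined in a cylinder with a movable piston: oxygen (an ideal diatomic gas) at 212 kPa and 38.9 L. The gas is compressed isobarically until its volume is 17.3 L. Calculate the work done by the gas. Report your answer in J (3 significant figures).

Isobaric: W = P ΔV.
W = (212 kPa)(17.3 − 38.9 L) = (212)(-21.6) = -4579 J.

W ≈ -4580 J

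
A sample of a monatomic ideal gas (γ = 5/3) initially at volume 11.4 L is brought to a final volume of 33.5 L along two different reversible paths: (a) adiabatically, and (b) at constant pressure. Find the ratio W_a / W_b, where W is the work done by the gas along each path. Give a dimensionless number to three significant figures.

Path (a) adiabatic: W = P₁V₁(1 − (V₁/V₂)^(γ−1))/(γ−1) → W_a/(P₁V₁) = 0.7689.
Path (b) isobaric: W = P₁(V₂ − V₁) → W_b/(P₁V₁) = 1.939.
W_a / W_b = 0.7689 / 1.939 = 0.3966.

W_a / W_b ≈ 0.397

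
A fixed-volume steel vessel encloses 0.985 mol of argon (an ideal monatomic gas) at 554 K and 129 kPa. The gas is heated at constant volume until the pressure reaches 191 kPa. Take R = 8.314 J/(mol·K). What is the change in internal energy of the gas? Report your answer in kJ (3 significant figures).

Constant volume ⇒ W = 0, so Q = ΔU = nCᵥΔT with Cᵥ = 3R/2 = 12.47 J/(mol·K).
At constant V, T₂/T₁ = P₂/P₁ ⇒ ΔT = T₁(P₂/P₁ − 1) = 554·(191/129 − 1) = 266.3 K.
ΔU = (0.985)(12.47)(266.3) = 3271 J.

ΔU ≈ 3.27 kJ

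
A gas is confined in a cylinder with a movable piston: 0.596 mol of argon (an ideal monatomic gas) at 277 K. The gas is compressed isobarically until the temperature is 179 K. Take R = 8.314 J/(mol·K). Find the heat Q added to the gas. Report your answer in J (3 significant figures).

Q ≈ -1210 J

Isobaric: W = nRΔT = (0.596)(8.314)(-98) = -485.6 J.
ΔU = nCᵥΔT with Cᵥ = 3R/2: ΔU = (0.596)(12.47)(-98) = -728.4 J.
Q = ΔU + W = -728.4 − 485.6 = -1214 J.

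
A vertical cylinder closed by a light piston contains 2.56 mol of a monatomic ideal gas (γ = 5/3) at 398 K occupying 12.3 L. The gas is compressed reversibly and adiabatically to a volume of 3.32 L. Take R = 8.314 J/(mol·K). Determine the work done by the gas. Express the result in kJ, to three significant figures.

W ≈ -17.7 kJ

Adiabatic: TV^(γ−1) = const with γ = 5/3.
T₂ = T₁ (V₁/V₂)^(γ−1) = 398 × (12.3/3.32)^0.667 = 398 × 2.394 = 952.9 K.
W_by = nCᵥ(T₁ − T₂) = (2.56)(12.47)(398 − 952.9) = -17717 J.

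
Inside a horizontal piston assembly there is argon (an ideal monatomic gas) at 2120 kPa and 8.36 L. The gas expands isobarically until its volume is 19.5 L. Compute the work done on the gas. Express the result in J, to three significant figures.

W ≈ -23600 J

Isobaric: W = P ΔV.
W = (2120 kPa)(19.5 − 8.36 L) = (2120)(11.14) = 23617 J.
Work on gas = −W_by = -23617 J.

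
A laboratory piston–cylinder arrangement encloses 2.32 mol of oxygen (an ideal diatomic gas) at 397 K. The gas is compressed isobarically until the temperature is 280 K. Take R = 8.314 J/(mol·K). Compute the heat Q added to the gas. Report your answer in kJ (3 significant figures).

Q ≈ -7.90 kJ

Isobaric: W = nRΔT = (2.32)(8.314)(-117) = -2257 J.
ΔU = nCᵥΔT with Cᵥ = 5R/2: ΔU = (2.32)(20.79)(-117) = -5642 J.
Q = ΔU + W = -5642 − 2257 = -7899 J.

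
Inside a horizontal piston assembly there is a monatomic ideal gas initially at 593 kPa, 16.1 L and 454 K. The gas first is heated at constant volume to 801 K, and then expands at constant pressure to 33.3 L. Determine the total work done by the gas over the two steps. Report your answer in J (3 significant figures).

W_total ≈ 18000 J

Step 1 (isochoric): W = 0 (constant volume).
After step 1: P = 1046 kPa (V unchanged).
Step 2 (isobaric): W = PΔV = (1046 kPa)(33.3 − 16.1 L) = 17995 J.
W_total = 0 + 17995 = 17995 J.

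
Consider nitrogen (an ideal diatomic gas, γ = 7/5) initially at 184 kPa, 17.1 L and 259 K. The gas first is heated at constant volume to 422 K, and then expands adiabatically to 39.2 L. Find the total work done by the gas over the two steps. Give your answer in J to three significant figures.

Step 1 (isochoric): W = 0 (constant volume).
After step 1: P = 299.8 kPa (V unchanged).
Step 2 (adiabatic): W = (P₁V₁ − P₂V₂)/(γ−1) = (5127 − 3679)/0.4 = 3619 J.
W_total = 0 + 3619 = 3619 J.

W_total ≈ 3620 J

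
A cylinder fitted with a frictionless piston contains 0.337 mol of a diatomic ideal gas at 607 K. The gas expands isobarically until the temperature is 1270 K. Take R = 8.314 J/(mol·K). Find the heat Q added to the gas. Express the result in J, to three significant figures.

Isobaric: W = nRΔT = (0.337)(8.314)(663) = 1858 J.
ΔU = nCᵥΔT with Cᵥ = 5R/2: ΔU = (0.337)(20.79)(663) = 4644 J.
Q = ΔU + W = 4644 + 1858 = 6502 J.

Q ≈ 6500 J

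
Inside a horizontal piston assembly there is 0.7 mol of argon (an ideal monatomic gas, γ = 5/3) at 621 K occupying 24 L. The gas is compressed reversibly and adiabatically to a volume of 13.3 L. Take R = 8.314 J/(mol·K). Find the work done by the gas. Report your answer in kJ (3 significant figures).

Adiabatic: TV^(γ−1) = const with γ = 5/3.
T₂ = T₁ (V₁/V₂)^(γ−1) = 621 × (24/13.3)^0.667 = 621 × 1.482 = 920.4 K.
W_by = nCᵥ(T₁ − T₂) = (0.7)(12.47)(621 − 920.4) = -2614 J.

W ≈ -2.61 kJ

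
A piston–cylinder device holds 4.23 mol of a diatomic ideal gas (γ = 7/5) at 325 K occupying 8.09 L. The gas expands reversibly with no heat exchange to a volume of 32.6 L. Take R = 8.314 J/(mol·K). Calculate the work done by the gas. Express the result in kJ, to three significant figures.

W ≈ 12.2 kJ

Adiabatic: TV^(γ−1) = const with γ = 7/5.
T₂ = T₁ (V₁/V₂)^(γ−1) = 325 × (8.09/32.6)^0.4 = 325 × 0.5727 = 186.1 K.
W_by = nCᵥ(T₁ − T₂) = (4.23)(20.79)(325 − 186.1) = 12211 J.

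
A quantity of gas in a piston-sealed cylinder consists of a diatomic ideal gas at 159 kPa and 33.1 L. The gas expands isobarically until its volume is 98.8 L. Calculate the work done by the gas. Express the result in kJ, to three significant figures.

W ≈ 10.4 kJ

Isobaric: W = P ΔV.
W = (159 kPa)(98.8 − 33.1 L) = (159)(65.7) = 10446 J.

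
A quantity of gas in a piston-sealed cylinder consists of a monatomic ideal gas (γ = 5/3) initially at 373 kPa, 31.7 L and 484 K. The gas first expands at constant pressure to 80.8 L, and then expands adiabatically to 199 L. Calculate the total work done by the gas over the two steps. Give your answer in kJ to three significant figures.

W_total ≈ 38.7 kJ

Step 1 (isobaric): W = PΔV = (373 kPa)(80.8 − 31.7 L) = 18314 J.
After step 1: P = 373 kPa, V = 80.8 L, T = 1234 K.
Step 2 (adiabatic): W = (P₁V₁ − P₂V₂)/(γ−1) = (30138 − 16526)/0.667 = 20419 J.
W_total = 18314 + 20419 = 38733 J.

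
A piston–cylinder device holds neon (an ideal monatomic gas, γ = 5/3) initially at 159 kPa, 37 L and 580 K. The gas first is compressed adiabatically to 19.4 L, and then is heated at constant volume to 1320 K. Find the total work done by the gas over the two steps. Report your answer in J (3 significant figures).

Step 1 (adiabatic): W = (P₁V₁ − P₂V₂)/(γ−1) = (5883 − 9048)/0.667 = -4747 J.
Step 2 (isochoric): W = 0 (constant volume).
W_total = -4747 + 0 = -4747 J.

W_total ≈ -4750 J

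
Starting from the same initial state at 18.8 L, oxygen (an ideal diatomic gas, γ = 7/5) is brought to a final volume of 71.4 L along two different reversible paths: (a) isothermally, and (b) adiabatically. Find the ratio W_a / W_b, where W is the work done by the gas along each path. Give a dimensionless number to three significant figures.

Path (a) isothermal: W = P₁V₁ ln(V₂/V₁) → W_a/(P₁V₁) = 1.334.
Path (b) adiabatic: W = P₁V₁(1 − (V₁/V₂)^(γ−1))/(γ−1) → W_b/(P₁V₁) = 1.034.
W_a / W_b = 1.334 / 1.034 = 1.291.

W_a / W_b ≈ 1.29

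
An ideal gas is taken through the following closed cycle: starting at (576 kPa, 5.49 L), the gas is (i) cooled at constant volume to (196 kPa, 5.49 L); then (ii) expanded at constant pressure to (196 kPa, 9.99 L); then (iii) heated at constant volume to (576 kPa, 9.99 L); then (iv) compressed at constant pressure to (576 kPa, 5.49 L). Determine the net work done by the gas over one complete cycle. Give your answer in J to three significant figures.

W_net ≈ -1710 J

Constant-volume legs do no work.
W(ii) = (196)(9.99 − 5.49) = 882 J; W(iv) = (576)(5.49 − 9.99) = -2592 J.
W_net = 882 − 2592 = -1710 J (the counter-clockwise enclosed area).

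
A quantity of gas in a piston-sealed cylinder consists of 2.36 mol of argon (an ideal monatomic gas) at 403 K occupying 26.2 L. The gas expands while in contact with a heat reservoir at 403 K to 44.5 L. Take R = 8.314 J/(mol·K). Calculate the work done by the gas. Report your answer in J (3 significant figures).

Isothermal: W = nRT ln(V₂/V₁).
W = (2.36)(8.314)(403) × ln(44.5/26.2)
  = 7907 × 0.5297
W_by_gas = 4189 J.

W ≈ 4190 J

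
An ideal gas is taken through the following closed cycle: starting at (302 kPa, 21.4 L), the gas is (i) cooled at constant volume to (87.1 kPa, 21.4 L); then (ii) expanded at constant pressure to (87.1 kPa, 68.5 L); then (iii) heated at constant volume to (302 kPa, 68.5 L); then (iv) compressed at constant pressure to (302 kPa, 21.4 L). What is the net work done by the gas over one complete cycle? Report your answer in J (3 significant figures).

W_net ≈ -10100 J

Constant-volume legs do no work.
W(ii) = (87.1)(68.5 − 21.4) = 4102 J; W(iv) = (302)(21.4 − 68.5) = -14224 J.
W_net = 4102 − 14224 = -10122 J (the counter-clockwise enclosed area).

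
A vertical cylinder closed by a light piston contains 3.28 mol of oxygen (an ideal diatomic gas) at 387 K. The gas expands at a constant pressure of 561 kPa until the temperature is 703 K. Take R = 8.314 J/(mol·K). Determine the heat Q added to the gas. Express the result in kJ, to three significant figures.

Q ≈ 30.2 kJ

Isobaric: W = nRΔT = (3.28)(8.314)(316) = 8617 J.
ΔU = nCᵥΔT with Cᵥ = 5R/2: ΔU = (3.28)(20.79)(316) = 21543 J.
Q = ΔU + W = 21543 + 8617 = 30161 J.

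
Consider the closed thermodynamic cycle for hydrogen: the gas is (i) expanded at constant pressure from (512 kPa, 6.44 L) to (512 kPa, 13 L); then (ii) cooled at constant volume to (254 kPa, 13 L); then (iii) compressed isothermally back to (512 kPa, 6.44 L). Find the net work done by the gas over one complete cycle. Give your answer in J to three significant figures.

Leg (i): W = PΔV = (512)(13 − 6.44) = 3359 J.
Leg (ii): W = 0.
Leg (iii): W = PᵢVᵢ ln(V_f/Vᵢ) = (3302) ln(6.44/13) = -2319 J.
W_net = 3359 − 2319 = 1039 J.

W_net ≈ 1040 J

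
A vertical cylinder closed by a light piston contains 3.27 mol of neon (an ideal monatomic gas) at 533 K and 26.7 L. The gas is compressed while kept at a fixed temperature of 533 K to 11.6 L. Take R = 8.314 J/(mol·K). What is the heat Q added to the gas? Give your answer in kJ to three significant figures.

Isothermal ⇒ ΔU = 0, so Q = W = nRT ln(V₂/V₁).
Q = (3.27)(8.314)(533) ln(11.6/26.7) = 14491 × -0.8337 = -12080 J.

Q ≈ -12.1 kJ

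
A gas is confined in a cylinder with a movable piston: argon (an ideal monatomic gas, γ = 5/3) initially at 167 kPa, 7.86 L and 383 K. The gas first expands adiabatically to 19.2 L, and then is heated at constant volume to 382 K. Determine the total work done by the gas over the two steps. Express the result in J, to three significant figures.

W_total ≈ 883 J

Step 1 (adiabatic): W = (P₁V₁ − P₂V₂)/(γ−1) = (1313 − 723.7)/0.667 = 883.4 J.
Step 2 (isochoric): W = 0 (constant volume).
W_total = 883.4 + 0 = 883.4 J.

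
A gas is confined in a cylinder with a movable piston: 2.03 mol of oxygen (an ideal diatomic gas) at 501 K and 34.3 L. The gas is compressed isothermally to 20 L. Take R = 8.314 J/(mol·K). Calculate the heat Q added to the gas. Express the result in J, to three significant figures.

Q ≈ -4560 J

Isothermal ⇒ ΔU = 0, so Q = W = nRT ln(V₂/V₁).
Q = (2.03)(8.314)(501) ln(20/34.3) = 8456 × -0.5394 = -4561 J.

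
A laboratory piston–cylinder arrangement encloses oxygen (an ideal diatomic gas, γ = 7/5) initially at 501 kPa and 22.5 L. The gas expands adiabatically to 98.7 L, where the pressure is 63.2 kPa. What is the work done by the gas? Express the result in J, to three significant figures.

W ≈ 12600 J

Adiabatic: W = (P₁V₁ − P₂V₂)/(γ − 1) with γ = 7/5.
P₁V₁ = 11272 J, P₂V₂ = 6238 J.
W = (11272 − 6238) / 0.4 = 12587 J.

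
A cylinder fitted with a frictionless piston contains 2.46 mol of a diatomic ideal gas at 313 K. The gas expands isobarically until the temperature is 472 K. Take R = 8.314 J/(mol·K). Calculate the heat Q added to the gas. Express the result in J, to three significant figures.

Q ≈ 11400 J

Isobaric: W = nRΔT = (2.46)(8.314)(159) = 3252 J.
ΔU = nCᵥΔT with Cᵥ = 5R/2: ΔU = (2.46)(20.79)(159) = 8130 J.
Q = ΔU + W = 8130 + 3252 = 11382 J.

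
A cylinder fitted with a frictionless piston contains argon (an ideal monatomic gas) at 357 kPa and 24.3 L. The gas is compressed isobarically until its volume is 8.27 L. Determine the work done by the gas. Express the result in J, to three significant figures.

Isobaric: W = P ΔV.
W = (357 kPa)(8.27 − 24.3 L) = (357)(-16.03) = -5723 J.

W ≈ -5720 J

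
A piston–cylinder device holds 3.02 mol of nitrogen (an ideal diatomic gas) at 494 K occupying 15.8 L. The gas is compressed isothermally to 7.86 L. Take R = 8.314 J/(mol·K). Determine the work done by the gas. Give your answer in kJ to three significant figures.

Isothermal: W = nRT ln(V₂/V₁).
W = (3.02)(8.314)(494) × ln(7.86/15.8)
  = 12403 × -0.6982
W_by_gas = -8660 J.

W ≈ -8.66 kJ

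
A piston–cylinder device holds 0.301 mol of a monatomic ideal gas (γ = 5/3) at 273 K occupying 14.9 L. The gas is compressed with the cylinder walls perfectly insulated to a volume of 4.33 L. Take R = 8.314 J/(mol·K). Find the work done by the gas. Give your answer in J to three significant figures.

W ≈ -1310 J

Adiabatic: TV^(γ−1) = const with γ = 5/3.
T₂ = T₁ (V₁/V₂)^(γ−1) = 273 × (14.9/4.33)^0.667 = 273 × 2.279 = 622.2 K.
W_by = nCᵥ(T₁ − T₂) = (0.301)(12.47)(273 − 622.2) = -1311 J.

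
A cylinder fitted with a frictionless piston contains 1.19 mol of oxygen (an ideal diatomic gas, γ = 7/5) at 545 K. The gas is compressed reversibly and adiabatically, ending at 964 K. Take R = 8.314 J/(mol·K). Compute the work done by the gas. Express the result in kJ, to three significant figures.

Adiabatic ⇒ Q = 0, so W_by = −ΔU = nCᵥ(T₁ − T₂).
Cᵥ = 5R/2 = 20.79 J/(mol·K).
W = (1.19)(20.79)(545 − 964) = -10364 J.

W ≈ -10.4 kJ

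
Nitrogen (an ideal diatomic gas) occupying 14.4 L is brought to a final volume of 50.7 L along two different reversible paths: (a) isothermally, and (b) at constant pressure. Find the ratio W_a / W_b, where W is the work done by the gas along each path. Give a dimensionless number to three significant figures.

Path (a) isothermal: W = P₁V₁ ln(V₂/V₁) → W_a/(P₁V₁) = 1.259.
Path (b) isobaric: W = P₁(V₂ − V₁) → W_b/(P₁V₁) = 2.521.
W_a / W_b = 1.259 / 2.521 = 0.4993.

W_a / W_b ≈ 0.499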